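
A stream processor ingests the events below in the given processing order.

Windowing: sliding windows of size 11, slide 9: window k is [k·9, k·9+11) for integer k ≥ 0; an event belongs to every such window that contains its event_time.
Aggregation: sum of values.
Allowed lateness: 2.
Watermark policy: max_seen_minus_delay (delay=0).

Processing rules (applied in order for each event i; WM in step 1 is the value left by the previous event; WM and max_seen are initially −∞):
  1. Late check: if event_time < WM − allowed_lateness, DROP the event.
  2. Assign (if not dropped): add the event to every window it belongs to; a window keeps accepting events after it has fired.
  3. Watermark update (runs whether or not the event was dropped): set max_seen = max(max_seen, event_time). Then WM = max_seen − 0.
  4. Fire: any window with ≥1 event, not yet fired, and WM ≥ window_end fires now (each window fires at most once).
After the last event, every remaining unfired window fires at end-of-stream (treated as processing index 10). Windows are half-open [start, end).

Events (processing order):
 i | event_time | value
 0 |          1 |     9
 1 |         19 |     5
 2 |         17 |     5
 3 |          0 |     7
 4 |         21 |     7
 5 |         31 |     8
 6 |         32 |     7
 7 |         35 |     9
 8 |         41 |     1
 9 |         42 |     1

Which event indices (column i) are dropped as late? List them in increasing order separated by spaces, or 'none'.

3

i=0 t=1 v=9: → [0,11); WM=1
i=1 t=19 v=5: → [18,29),[9,20); WM=19; [0,11) fires=9
i=2 t=17 v=5: → [9,20); WM=19
i=3 t=0 v=7: DROP (t<19-2); WM=19
i=4 t=21 v=7: → [18,29); WM=21; [9,20) fires=10
i=5 t=31 v=8: → [27,38); WM=31; [18,29) fires=12
i=6 t=32 v=7: → [27,38); WM=32
i=7 t=35 v=9: → [27,38); WM=35
i=8 t=41 v=1: → [36,47); WM=41; [27,38) fires=24
i=9 t=42 v=1: → [36,47); WM=42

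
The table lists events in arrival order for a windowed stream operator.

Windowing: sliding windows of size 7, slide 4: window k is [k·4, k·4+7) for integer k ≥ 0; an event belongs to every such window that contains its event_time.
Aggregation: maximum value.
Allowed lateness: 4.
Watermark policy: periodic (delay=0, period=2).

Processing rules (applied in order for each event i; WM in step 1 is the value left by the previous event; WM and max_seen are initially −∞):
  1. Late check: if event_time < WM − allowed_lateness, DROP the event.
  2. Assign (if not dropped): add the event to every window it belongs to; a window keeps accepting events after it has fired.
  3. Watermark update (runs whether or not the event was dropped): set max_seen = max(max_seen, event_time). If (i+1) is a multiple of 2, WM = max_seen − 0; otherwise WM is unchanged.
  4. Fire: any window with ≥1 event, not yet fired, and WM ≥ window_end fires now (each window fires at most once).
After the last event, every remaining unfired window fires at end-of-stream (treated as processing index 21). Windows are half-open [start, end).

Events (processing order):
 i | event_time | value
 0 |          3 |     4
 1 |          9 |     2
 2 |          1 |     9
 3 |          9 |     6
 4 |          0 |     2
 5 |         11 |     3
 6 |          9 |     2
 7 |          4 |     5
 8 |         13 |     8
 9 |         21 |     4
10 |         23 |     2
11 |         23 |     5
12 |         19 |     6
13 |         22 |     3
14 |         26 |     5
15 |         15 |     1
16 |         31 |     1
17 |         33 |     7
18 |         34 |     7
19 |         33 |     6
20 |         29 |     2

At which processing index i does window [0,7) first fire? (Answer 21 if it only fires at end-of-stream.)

1

i=0 t=3 v=4: → [0,7); WM=−∞
i=1 t=9 v=2: → [8,15),[4,11); WM=9; [0,7) fires=4
i=2 t=1 v=9: DROP (t<9-4); WM=9
i=3 t=9 v=6: → [8,15),[4,11); WM=9
i=4 t=0 v=2: DROP (t<9-4); WM=9
i=5 t=11 v=3: → [8,15); WM=11; [4,11) fires=6
i=6 t=9 v=2: → [8,15),[4,11); WM=11
i=7 t=4 v=5: DROP (t<11-4); WM=11
i=8 t=13 v=8: → [12,19),[8,15); WM=11
i=9 t=21 v=4: → [20,27),[16,23); WM=21; [8,15) fires=8 [12,19) fires=8
i=10 t=23 v=2: → [20,27); WM=21
i=11 t=23 v=5: → [20,27); WM=23; [16,23) fires=4
i=12 t=19 v=6: → [16,23); WM=23
i=13 t=22 v=3: → [20,27),[16,23); WM=23
i=14 t=26 v=5: → [24,31),[20,27); WM=23
i=15 t=15 v=1: DROP (t<23-4); WM=26
i=16 t=31 v=1: → [28,35); WM=26
i=17 t=33 v=7: → [32,39),[28,35); WM=33; [20,27) fires=5 [24,31) fires=5
i=18 t=34 v=7: → [32,39),[28,35); WM=33
i=19 t=33 v=6: → [32,39),[28,35); WM=34
i=20 t=29 v=2: DROP (t<34-4); WM=34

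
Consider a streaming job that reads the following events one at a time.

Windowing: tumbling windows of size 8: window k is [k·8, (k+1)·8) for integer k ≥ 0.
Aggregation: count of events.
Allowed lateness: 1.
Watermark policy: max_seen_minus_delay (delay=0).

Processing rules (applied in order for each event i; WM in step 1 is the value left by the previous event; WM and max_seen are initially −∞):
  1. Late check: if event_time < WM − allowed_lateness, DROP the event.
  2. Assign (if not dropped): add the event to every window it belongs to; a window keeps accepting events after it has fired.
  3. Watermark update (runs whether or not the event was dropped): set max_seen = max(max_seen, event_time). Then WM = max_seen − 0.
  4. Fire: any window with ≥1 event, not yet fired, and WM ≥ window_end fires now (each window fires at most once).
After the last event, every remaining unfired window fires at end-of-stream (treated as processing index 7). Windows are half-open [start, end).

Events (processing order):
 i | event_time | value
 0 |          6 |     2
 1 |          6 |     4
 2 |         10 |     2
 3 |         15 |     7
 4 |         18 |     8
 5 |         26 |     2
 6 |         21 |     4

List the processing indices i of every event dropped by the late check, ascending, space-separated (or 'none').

i=0 t=6 v=2: → [0,8); WM=6
i=1 t=6 v=4: → [0,8); WM=6
i=2 t=10 v=2: → [8,16); WM=10; [0,8) fires=2
i=3 t=15 v=7: → [8,16); WM=15
i=4 t=18 v=8: → [16,24); WM=18; [8,16) fires=2
i=5 t=26 v=2: → [24,32); WM=26; [16,24) fires=1
i=6 t=21 v=4: DROP (t<26-1); WM=26

6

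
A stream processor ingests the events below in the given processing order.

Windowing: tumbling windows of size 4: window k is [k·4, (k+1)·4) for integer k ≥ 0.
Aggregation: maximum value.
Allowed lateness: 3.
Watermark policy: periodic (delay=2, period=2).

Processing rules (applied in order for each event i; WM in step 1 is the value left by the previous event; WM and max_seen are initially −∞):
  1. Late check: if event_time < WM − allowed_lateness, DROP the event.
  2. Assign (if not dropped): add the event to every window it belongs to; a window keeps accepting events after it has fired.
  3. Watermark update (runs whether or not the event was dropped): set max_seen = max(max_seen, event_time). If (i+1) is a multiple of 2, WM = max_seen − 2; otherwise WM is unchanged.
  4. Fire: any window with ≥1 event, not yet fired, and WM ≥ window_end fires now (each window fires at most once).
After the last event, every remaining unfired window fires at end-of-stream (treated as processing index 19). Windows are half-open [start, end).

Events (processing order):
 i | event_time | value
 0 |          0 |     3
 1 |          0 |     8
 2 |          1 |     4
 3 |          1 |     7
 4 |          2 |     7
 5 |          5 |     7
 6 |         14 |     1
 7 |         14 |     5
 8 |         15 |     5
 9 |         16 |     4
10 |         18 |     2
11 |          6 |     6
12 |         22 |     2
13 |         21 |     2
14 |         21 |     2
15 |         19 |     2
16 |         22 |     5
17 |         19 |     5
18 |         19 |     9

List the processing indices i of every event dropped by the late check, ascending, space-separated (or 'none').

i=0 t=0 v=3: → [0,4); WM=−∞
i=1 t=0 v=8: → [0,4); WM=-2
i=2 t=1 v=4: → [0,4); WM=-2
i=3 t=1 v=7: → [0,4); WM=-1
i=4 t=2 v=7: → [0,4); WM=-1
i=5 t=5 v=7: → [4,8); WM=3
i=6 t=14 v=1: → [12,16); WM=3
i=7 t=14 v=5: → [12,16); WM=12; [0,4) fires=8 [4,8) fires=7
i=8 t=15 v=5: → [12,16); WM=12
i=9 t=16 v=4: → [16,20); WM=14
i=10 t=18 v=2: → [16,20); WM=14
i=11 t=6 v=6: DROP (t<14-3); WM=16; [12,16) fires=5
i=12 t=22 v=2: → [20,24); WM=16
i=13 t=21 v=2: → [20,24); WM=20; [16,20) fires=4
i=14 t=21 v=2: → [20,24); WM=20
i=15 t=19 v=2: → [16,20); WM=20
i=16 t=22 v=5: → [20,24); WM=20
i=17 t=19 v=5: → [16,20); WM=20
i=18 t=19 v=9: → [16,20); WM=20

11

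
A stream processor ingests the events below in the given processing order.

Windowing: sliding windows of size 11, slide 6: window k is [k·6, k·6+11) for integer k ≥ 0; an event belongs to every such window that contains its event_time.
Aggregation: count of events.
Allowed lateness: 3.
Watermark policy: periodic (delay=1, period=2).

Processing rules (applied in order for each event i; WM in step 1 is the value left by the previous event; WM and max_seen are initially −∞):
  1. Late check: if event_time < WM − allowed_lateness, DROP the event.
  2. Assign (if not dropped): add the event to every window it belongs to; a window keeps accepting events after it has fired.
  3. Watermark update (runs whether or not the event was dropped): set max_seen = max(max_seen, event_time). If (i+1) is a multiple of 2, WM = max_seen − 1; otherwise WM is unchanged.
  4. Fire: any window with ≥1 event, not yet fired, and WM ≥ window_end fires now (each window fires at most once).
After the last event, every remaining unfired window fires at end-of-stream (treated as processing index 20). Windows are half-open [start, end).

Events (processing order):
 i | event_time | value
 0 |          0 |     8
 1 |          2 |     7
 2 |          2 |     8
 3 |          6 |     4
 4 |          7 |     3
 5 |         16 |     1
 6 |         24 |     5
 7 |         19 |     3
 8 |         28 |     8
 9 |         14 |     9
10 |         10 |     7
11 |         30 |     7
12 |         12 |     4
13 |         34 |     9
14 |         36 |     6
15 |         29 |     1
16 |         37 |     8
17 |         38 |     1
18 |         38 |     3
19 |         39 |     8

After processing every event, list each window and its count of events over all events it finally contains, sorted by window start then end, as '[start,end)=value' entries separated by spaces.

[0,11)=5 [6,17)=3 [12,23)=2 [18,29)=3 [24,35)=4 [30,41)=7 [36,47)=5

i=0 t=0 v=8: → [0,11); WM=−∞
i=1 t=2 v=7: → [0,11); WM=1
i=2 t=2 v=8: → [0,11); WM=1
i=3 t=6 v=4: → [6,17),[0,11); WM=5
i=4 t=7 v=3: → [6,17),[0,11); WM=5
i=5 t=16 v=1: → [12,23),[6,17); WM=15; [0,11) fires=5
i=6 t=24 v=5: → [24,35),[18,29); WM=15
i=7 t=19 v=3: → [18,29),[12,23); WM=23; [6,17) fires=3 [12,23) fires=2
i=8 t=28 v=8: → [24,35),[18,29); WM=23
i=9 t=14 v=9: DROP (t<23-3); WM=27
i=10 t=10 v=7: DROP (t<27-3); WM=27
i=11 t=30 v=7: → [30,41),[24,35); WM=29; [18,29) fires=3
i=12 t=12 v=4: DROP (t<29-3); WM=29
i=13 t=34 v=9: → [30,41),[24,35); WM=33
i=14 t=36 v=6: → [36,47),[30,41); WM=33
i=15 t=29 v=1: DROP (t<33-3); WM=35; [24,35) fires=4
i=16 t=37 v=8: → [36,47),[30,41); WM=35
i=17 t=38 v=1: → [36,47),[30,41); WM=37
i=18 t=38 v=3: → [36,47),[30,41); WM=37
i=19 t=39 v=8: → [36,47),[30,41); WM=38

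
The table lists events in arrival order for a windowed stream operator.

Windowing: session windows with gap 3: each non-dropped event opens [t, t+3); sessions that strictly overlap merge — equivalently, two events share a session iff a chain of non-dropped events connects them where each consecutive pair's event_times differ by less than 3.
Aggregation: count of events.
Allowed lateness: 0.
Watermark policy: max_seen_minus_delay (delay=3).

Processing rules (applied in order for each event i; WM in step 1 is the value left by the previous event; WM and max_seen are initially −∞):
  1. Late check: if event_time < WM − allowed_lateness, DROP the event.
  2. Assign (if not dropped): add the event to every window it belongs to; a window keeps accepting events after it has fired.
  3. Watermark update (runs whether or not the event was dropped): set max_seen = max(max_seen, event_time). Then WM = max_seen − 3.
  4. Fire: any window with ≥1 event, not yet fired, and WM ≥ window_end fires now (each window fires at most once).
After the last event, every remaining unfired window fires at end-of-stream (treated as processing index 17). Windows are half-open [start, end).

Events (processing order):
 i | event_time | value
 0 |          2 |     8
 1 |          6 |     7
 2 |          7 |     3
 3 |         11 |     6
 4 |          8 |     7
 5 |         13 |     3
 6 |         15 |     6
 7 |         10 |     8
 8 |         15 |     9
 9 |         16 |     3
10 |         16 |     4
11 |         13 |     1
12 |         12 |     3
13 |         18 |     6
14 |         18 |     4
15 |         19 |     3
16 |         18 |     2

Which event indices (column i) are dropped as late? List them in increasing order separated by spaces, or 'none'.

i=0 t=2 v=8: → [2,5); WM=-1
i=1 t=6 v=7: → [6,9); WM=3
i=2 t=7 v=3: → [6,10); WM=4
i=3 t=11 v=6: → [11,14); WM=8
i=4 t=8 v=7: → [6,11); WM=8
i=5 t=13 v=3: → [11,16); WM=10
i=6 t=15 v=6: → [11,18); WM=12
i=7 t=10 v=8: DROP (t<12-0); WM=12
i=8 t=15 v=9: → [11,18); WM=12
i=9 t=16 v=3: → [11,19); WM=13
i=10 t=16 v=4: → [11,19); WM=13
i=11 t=13 v=1: → [11,19); WM=13
i=12 t=12 v=3: DROP (t<13-0); WM=13
i=13 t=18 v=6: → [11,21); WM=15
i=14 t=18 v=4: → [11,21); WM=15
i=15 t=19 v=3: → [11,22); WM=16
i=16 t=18 v=2: → [11,22); WM=16

7 12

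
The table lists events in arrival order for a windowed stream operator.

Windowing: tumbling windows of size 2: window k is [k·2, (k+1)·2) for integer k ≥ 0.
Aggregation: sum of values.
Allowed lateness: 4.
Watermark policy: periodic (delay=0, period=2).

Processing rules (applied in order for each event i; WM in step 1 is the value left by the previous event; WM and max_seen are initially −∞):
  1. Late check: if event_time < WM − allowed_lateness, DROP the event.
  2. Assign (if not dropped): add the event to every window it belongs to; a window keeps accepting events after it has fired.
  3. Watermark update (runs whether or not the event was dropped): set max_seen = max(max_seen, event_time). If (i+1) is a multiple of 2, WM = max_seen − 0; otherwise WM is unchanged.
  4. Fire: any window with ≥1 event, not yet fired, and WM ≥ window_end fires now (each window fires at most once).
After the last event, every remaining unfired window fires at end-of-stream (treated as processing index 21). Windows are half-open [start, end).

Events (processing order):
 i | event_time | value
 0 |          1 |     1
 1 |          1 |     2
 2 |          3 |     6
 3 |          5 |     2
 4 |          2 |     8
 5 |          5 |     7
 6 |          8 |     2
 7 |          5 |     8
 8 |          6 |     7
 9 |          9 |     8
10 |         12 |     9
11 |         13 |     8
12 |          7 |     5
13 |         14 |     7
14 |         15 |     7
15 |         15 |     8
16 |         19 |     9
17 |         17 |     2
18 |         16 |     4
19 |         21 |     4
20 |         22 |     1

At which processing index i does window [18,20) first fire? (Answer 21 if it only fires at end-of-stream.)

19

i=0 t=1 v=1: → [0,2); WM=−∞
i=1 t=1 v=2: → [0,2); WM=1
i=2 t=3 v=6: → [2,4); WM=1
i=3 t=5 v=2: → [4,6); WM=5; [0,2) fires=3 [2,4) fires=6
i=4 t=2 v=8: → [2,4); WM=5
i=5 t=5 v=7: → [4,6); WM=5
i=6 t=8 v=2: → [8,10); WM=5
i=7 t=5 v=8: → [4,6); WM=8; [4,6) fires=17
i=8 t=6 v=7: → [6,8); WM=8; [6,8) fires=7
i=9 t=9 v=8: → [8,10); WM=9
i=10 t=12 v=9: → [12,14); WM=9
i=11 t=13 v=8: → [12,14); WM=13; [8,10) fires=10
i=12 t=7 v=5: DROP (t<13-4); WM=13
i=13 t=14 v=7: → [14,16); WM=14; [12,14) fires=17
i=14 t=15 v=7: → [14,16); WM=14
i=15 t=15 v=8: → [14,16); WM=15
i=16 t=19 v=9: → [18,20); WM=15
i=17 t=17 v=2: → [16,18); WM=19; [14,16) fires=22 [16,18) fires=2
i=18 t=16 v=4: → [16,18); WM=19
i=19 t=21 v=4: → [20,22); WM=21; [18,20) fires=9
i=20 t=22 v=1: → [22,24); WM=21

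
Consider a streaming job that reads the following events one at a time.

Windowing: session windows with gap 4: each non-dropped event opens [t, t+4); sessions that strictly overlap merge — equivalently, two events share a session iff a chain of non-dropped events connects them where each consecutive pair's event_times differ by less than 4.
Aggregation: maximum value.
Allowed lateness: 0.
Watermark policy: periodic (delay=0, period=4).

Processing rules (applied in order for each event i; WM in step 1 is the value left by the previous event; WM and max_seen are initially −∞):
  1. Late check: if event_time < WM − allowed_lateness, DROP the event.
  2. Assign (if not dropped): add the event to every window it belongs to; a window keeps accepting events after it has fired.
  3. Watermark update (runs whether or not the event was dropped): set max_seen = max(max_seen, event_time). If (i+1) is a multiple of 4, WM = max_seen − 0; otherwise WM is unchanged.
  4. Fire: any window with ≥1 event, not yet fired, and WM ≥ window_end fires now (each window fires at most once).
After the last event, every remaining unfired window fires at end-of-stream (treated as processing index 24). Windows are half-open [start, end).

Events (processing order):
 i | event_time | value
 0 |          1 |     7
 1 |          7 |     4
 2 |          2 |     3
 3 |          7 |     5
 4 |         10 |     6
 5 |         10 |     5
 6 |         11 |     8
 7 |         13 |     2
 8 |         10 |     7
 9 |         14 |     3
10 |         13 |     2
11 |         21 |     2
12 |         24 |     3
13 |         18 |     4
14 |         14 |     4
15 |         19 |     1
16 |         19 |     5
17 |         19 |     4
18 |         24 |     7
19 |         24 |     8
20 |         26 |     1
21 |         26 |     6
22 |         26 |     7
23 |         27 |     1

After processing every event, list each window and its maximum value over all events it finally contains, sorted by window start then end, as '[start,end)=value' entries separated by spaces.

[1,6)=7 [7,18)=8 [21,31)=8

i=0 t=1 v=7: → [1,5); WM=−∞
i=1 t=7 v=4: → [7,11); WM=−∞
i=2 t=2 v=3: → [1,6); WM=−∞
i=3 t=7 v=5: → [7,11); WM=7
i=4 t=10 v=6: → [7,14); WM=7
i=5 t=10 v=5: → [7,14); WM=7
i=6 t=11 v=8: → [7,15); WM=7
i=7 t=13 v=2: → [7,17); WM=13
i=8 t=10 v=7: DROP (t<13-0); WM=13
i=9 t=14 v=3: → [7,18); WM=13
i=10 t=13 v=2: → [7,18); WM=13
i=11 t=21 v=2: → [21,25); WM=21
i=12 t=24 v=3: → [21,28); WM=21
i=13 t=18 v=4: DROP (t<21-0); WM=21
i=14 t=14 v=4: DROP (t<21-0); WM=21
i=15 t=19 v=1: DROP (t<21-0); WM=24
i=16 t=19 v=5: DROP (t<24-0); WM=24
i=17 t=19 v=4: DROP (t<24-0); WM=24
i=18 t=24 v=7: → [21,28); WM=24
i=19 t=24 v=8: → [21,28); WM=24
i=20 t=26 v=1: → [21,30); WM=24
i=21 t=26 v=6: → [21,30); WM=24
i=22 t=26 v=7: → [21,30); WM=24
i=23 t=27 v=1: → [21,31); WM=27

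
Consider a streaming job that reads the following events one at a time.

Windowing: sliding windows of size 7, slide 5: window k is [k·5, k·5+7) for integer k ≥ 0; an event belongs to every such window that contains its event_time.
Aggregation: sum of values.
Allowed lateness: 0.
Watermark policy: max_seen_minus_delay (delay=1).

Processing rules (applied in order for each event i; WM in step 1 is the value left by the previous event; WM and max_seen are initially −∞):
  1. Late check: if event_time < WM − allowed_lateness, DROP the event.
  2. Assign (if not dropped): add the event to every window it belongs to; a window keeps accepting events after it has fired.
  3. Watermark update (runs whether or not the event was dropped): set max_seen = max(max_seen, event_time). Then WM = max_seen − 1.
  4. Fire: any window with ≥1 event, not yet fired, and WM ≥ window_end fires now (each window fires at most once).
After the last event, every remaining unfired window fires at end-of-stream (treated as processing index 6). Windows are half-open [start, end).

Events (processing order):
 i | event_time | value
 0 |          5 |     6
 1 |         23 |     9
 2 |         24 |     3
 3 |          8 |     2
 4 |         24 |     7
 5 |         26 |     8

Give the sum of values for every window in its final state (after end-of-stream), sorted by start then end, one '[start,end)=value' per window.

i=0 t=5 v=6: → [5,12),[0,7); WM=4
i=1 t=23 v=9: → [20,27); WM=22; [0,7) fires=6 [5,12) fires=6
i=2 t=24 v=3: → [20,27); WM=23
i=3 t=8 v=2: DROP (t<23-0); WM=23
i=4 t=24 v=7: → [20,27); WM=23
i=5 t=26 v=8: → [25,32),[20,27); WM=25

[0,7)=6 [5,12)=6 [20,27)=27 [25,32)=8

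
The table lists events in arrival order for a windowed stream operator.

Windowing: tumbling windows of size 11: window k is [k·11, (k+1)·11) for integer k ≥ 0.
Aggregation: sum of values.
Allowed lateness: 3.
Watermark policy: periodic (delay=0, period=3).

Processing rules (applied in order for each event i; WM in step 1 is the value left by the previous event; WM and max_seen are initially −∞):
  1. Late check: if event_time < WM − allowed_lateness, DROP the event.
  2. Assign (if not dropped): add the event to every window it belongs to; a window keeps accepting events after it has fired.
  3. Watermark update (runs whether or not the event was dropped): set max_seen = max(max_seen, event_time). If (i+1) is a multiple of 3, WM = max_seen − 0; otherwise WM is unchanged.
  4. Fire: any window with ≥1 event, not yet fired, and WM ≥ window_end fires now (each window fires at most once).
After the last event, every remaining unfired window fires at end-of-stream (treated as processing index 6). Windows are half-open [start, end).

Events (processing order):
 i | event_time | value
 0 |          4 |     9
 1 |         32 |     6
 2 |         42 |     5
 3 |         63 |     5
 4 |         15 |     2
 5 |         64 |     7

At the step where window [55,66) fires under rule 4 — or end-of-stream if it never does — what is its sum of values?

i=0 t=4 v=9: → [0,11); WM=−∞
i=1 t=32 v=6: → [22,33); WM=−∞
i=2 t=42 v=5: → [33,44); WM=42; [0,11) fires=9 [22,33) fires=6
i=3 t=63 v=5: → [55,66); WM=42
i=4 t=15 v=2: DROP (t<42-3); WM=42
i=5 t=64 v=7: → [55,66); WM=64; [33,44) fires=5

12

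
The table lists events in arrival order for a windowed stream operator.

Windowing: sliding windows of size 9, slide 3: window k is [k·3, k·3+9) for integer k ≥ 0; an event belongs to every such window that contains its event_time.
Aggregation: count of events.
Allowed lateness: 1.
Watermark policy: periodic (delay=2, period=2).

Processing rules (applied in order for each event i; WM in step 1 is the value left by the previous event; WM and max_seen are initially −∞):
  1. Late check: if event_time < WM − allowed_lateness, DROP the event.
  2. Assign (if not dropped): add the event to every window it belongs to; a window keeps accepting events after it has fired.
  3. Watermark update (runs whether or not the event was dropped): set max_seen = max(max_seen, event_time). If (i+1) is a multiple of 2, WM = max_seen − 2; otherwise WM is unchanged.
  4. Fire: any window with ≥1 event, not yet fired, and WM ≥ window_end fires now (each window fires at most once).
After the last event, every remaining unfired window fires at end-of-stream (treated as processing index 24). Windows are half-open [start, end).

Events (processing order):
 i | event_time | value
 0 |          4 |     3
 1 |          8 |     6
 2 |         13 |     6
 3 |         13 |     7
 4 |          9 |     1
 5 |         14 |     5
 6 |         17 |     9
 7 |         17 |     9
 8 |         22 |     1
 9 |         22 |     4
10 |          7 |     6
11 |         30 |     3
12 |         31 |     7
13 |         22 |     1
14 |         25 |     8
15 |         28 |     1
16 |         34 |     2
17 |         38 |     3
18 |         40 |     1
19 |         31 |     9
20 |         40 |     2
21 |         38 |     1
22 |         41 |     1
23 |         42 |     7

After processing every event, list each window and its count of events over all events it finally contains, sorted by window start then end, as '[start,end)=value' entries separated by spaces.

i=0 t=4 v=3: → [3,12),[0,9); WM=−∞
i=1 t=8 v=6: → [6,15),[3,12),[0,9); WM=6
i=2 t=13 v=6: → [12,21),[9,18),[6,15); WM=6
i=3 t=13 v=7: → [12,21),[9,18),[6,15); WM=11; [0,9) fires=2
i=4 t=9 v=1: DROP (t<11-1); WM=11
i=5 t=14 v=5: → [12,21),[9,18),[6,15); WM=12; [3,12) fires=2
i=6 t=17 v=9: → [15,24),[12,21),[9,18); WM=12
i=7 t=17 v=9: → [15,24),[12,21),[9,18); WM=15; [6,15) fires=4
i=8 t=22 v=1: → [21,30),[18,27),[15,24); WM=15
i=9 t=22 v=4: → [21,30),[18,27),[15,24); WM=20; [9,18) fires=5
i=10 t=7 v=6: DROP (t<20-1); WM=20
i=11 t=30 v=3: → [30,39),[27,36),[24,33); WM=28; [12,21) fires=5 [15,24) fires=4 [18,27) fires=2
i=12 t=31 v=7: → [30,39),[27,36),[24,33); WM=28
i=13 t=22 v=1: DROP (t<28-1); WM=29
i=14 t=25 v=8: DROP (t<29-1); WM=29
i=15 t=28 v=1: → [27,36),[24,33),[21,30); WM=29
i=16 t=34 v=2: → [33,42),[30,39),[27,36); WM=29
i=17 t=38 v=3: → [36,45),[33,42),[30,39); WM=36; [21,30) fires=3 [24,33) fires=3 [27,36) fires=4
i=18 t=40 v=1: → [39,48),[36,45),[33,42); WM=36
i=19 t=31 v=9: DROP (t<36-1); WM=38
i=20 t=40 v=2: → [39,48),[36,45),[33,42); WM=38
i=21 t=38 v=1: → [36,45),[33,42),[30,39); WM=38
i=22 t=41 v=1: → [39,48),[36,45),[33,42); WM=38
i=23 t=42 v=7: → [42,51),[39,48),[36,45); WM=40; [30,39) fires=5

[0,9)=2 [3,12)=2 [6,15)=4 [9,18)=5 [12,21)=5 [15,24)=4 [18,27)=2 [21,30)=3 [24,33)=3 [27,36)=4 [30,39)=5 [33,42)=6 [36,45)=6 [39,48)=4 [42,51)=1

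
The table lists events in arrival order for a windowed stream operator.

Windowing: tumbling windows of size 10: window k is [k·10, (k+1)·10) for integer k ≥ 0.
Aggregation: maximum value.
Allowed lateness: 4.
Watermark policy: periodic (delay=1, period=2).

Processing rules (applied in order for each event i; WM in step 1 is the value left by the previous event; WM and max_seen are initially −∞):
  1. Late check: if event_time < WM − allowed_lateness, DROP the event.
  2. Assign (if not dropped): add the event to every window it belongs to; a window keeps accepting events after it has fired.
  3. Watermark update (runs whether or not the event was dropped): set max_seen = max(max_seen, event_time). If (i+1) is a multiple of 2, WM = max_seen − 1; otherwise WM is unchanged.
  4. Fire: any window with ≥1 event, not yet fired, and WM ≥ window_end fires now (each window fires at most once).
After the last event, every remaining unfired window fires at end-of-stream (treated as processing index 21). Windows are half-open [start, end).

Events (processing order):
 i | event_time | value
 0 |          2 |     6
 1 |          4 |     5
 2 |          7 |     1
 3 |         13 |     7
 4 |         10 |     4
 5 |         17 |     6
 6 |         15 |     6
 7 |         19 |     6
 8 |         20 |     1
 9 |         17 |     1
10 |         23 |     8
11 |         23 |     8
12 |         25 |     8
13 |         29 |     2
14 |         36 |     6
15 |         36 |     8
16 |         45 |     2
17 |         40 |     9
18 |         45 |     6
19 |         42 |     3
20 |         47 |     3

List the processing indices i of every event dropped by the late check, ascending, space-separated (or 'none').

i=0 t=2 v=6: → [0,10); WM=−∞
i=1 t=4 v=5: → [0,10); WM=3
i=2 t=7 v=1: → [0,10); WM=3
i=3 t=13 v=7: → [10,20); WM=12; [0,10) fires=6
i=4 t=10 v=4: → [10,20); WM=12
i=5 t=17 v=6: → [10,20); WM=16
i=6 t=15 v=6: → [10,20); WM=16
i=7 t=19 v=6: → [10,20); WM=18
i=8 t=20 v=1: → [20,30); WM=18
i=9 t=17 v=1: → [10,20); WM=19
i=10 t=23 v=8: → [20,30); WM=19
i=11 t=23 v=8: → [20,30); WM=22; [10,20) fires=7
i=12 t=25 v=8: → [20,30); WM=22
i=13 t=29 v=2: → [20,30); WM=28
i=14 t=36 v=6: → [30,40); WM=28
i=15 t=36 v=8: → [30,40); WM=35; [20,30) fires=8
i=16 t=45 v=2: → [40,50); WM=35
i=17 t=40 v=9: → [40,50); WM=44; [30,40) fires=8
i=18 t=45 v=6: → [40,50); WM=44
i=19 t=42 v=3: → [40,50); WM=44
i=20 t=47 v=3: → [40,50); WM=44

none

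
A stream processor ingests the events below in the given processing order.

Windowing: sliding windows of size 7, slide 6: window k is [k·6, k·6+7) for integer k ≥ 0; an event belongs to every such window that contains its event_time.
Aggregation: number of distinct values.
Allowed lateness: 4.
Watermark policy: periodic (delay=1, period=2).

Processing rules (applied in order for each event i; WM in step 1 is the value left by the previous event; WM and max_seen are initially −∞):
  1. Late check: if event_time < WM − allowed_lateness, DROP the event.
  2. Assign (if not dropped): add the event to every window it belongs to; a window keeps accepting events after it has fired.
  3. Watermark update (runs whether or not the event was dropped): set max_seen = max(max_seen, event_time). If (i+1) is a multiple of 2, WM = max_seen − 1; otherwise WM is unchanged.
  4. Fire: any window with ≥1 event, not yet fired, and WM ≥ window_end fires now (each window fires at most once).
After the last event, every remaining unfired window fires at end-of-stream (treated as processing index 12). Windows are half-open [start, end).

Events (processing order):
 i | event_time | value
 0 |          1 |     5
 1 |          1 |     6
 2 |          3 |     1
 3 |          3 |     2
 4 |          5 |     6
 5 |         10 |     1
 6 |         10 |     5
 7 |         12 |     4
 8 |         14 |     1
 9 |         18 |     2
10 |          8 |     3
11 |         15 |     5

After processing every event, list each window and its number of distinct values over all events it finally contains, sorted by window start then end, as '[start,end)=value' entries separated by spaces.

[0,7)=4 [6,13)=3 [12,19)=4 [18,25)=1

i=0 t=1 v=5: → [0,7); WM=−∞
i=1 t=1 v=6: → [0,7); WM=0
i=2 t=3 v=1: → [0,7); WM=0
i=3 t=3 v=2: → [0,7); WM=2
i=4 t=5 v=6: → [0,7); WM=2
i=5 t=10 v=1: → [6,13); WM=9; [0,7) fires=4
i=6 t=10 v=5: → [6,13); WM=9
i=7 t=12 v=4: → [12,19),[6,13); WM=11
i=8 t=14 v=1: → [12,19); WM=11
i=9 t=18 v=2: → [18,25),[12,19); WM=17; [6,13) fires=3
i=10 t=8 v=3: DROP (t<17-4); WM=17
i=11 t=15 v=5: → [12,19); WM=17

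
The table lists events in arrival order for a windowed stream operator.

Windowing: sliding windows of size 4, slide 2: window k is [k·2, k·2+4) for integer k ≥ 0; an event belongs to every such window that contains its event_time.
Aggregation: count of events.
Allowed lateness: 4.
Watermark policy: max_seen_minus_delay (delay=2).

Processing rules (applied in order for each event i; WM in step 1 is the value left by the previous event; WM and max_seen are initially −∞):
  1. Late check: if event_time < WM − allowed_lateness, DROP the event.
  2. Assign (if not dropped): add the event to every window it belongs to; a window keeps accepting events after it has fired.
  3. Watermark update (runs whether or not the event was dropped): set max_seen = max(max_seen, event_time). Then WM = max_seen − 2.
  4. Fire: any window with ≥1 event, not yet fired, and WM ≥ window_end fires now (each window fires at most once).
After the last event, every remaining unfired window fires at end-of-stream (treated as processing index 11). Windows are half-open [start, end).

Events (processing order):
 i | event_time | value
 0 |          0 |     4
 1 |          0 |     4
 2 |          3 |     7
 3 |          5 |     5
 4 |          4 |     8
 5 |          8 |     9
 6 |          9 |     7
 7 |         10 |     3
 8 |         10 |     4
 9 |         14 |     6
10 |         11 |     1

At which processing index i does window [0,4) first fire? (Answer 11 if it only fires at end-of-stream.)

5

i=0 t=0 v=4: → [0,4); WM=-2
i=1 t=0 v=4: → [0,4); WM=-2
i=2 t=3 v=7: → [2,6),[0,4); WM=1
i=3 t=5 v=5: → [4,8),[2,6); WM=3
i=4 t=4 v=8: → [4,8),[2,6); WM=3
i=5 t=8 v=9: → [8,12),[6,10); WM=6; [0,4) fires=3 [2,6) fires=3
i=6 t=9 v=7: → [8,12),[6,10); WM=7
i=7 t=10 v=3: → [10,14),[8,12); WM=8; [4,8) fires=2
i=8 t=10 v=4: → [10,14),[8,12); WM=8
i=9 t=14 v=6: → [14,18),[12,16); WM=12; [6,10) fires=2 [8,12) fires=4
i=10 t=11 v=1: → [10,14),[8,12); WM=12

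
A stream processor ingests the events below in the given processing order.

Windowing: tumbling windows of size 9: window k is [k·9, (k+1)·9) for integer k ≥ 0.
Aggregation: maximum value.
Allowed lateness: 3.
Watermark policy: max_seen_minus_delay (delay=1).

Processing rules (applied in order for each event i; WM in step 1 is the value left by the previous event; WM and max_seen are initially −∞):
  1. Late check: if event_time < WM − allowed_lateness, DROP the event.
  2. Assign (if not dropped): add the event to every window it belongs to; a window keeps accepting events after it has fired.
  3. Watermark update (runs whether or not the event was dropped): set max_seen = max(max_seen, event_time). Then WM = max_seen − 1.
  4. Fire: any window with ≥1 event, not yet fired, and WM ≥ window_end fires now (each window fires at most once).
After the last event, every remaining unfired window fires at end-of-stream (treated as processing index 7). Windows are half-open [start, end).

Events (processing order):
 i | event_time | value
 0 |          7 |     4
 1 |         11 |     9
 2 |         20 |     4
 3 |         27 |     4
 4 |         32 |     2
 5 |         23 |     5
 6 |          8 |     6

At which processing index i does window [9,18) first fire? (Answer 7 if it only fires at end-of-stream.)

i=0 t=7 v=4: → [0,9); WM=6
i=1 t=11 v=9: → [9,18); WM=10; [0,9) fires=4
i=2 t=20 v=4: → [18,27); WM=19; [9,18) fires=9
i=3 t=27 v=4: → [27,36); WM=26
i=4 t=32 v=2: → [27,36); WM=31; [18,27) fires=4
i=5 t=23 v=5: DROP (t<31-3); WM=31
i=6 t=8 v=6: DROP (t<31-3); WM=31

2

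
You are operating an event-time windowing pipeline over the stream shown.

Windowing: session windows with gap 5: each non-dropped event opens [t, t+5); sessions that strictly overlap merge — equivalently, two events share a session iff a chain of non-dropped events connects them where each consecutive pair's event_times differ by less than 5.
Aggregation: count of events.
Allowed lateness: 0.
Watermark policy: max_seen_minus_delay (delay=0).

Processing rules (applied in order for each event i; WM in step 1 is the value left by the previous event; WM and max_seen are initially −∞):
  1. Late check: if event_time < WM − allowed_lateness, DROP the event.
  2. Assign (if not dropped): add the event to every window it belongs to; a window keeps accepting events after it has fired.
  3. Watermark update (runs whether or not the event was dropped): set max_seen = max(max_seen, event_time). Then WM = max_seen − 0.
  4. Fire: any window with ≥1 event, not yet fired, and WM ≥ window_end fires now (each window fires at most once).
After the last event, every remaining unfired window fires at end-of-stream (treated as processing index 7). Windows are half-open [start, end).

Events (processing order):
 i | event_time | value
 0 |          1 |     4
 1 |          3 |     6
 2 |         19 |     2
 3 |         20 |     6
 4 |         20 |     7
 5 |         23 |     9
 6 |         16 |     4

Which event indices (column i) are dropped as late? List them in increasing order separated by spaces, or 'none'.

6

i=0 t=1 v=4: → [1,6); WM=1
i=1 t=3 v=6: → [1,8); WM=3
i=2 t=19 v=2: → [19,24); WM=19
i=3 t=20 v=6: → [19,25); WM=20
i=4 t=20 v=7: → [19,25); WM=20
i=5 t=23 v=9: → [19,28); WM=23
i=6 t=16 v=4: DROP (t<23-0); WM=23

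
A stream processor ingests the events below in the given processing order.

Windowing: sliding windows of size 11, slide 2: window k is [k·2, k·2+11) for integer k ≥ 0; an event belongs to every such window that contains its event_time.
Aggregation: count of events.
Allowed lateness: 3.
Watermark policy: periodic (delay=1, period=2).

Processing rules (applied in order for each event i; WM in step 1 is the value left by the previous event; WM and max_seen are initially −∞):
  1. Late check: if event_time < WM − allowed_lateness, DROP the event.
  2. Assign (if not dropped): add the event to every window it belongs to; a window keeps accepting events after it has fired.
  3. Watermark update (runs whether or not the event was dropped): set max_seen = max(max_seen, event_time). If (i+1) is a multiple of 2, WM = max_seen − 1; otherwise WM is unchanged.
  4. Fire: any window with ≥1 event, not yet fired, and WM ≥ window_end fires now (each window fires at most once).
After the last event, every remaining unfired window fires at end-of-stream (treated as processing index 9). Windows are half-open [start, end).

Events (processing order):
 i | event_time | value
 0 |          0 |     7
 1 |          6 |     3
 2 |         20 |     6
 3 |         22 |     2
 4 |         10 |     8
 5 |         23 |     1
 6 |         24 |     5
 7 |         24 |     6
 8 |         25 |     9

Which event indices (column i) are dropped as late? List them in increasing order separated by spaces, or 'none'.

i=0 t=0 v=7: → [0,11); WM=−∞
i=1 t=6 v=3: → [6,17),[4,15),[2,13),[0,11); WM=5
i=2 t=20 v=6: → [20,31),[18,29),[16,27),[14,25),[12,23),[10,21); WM=5
i=3 t=22 v=2: → [22,33),[20,31),[18,29),[16,27),[14,25),[12,23); WM=21; [0,11) fires=2 [2,13) fires=1 [4,15) fires=1 [6,17) fires=1 [10,21) fires=1
i=4 t=10 v=8: DROP (t<21-3); WM=21
i=5 t=23 v=1: → [22,33),[20,31),[18,29),[16,27),[14,25); WM=22
i=6 t=24 v=5: → [24,35),[22,33),[20,31),[18,29),[16,27),[14,25); WM=22
i=7 t=24 v=6: → [24,35),[22,33),[20,31),[18,29),[16,27),[14,25); WM=23; [12,23) fires=2
i=8 t=25 v=9: → [24,35),[22,33),[20,31),[18,29),[16,27); WM=23

4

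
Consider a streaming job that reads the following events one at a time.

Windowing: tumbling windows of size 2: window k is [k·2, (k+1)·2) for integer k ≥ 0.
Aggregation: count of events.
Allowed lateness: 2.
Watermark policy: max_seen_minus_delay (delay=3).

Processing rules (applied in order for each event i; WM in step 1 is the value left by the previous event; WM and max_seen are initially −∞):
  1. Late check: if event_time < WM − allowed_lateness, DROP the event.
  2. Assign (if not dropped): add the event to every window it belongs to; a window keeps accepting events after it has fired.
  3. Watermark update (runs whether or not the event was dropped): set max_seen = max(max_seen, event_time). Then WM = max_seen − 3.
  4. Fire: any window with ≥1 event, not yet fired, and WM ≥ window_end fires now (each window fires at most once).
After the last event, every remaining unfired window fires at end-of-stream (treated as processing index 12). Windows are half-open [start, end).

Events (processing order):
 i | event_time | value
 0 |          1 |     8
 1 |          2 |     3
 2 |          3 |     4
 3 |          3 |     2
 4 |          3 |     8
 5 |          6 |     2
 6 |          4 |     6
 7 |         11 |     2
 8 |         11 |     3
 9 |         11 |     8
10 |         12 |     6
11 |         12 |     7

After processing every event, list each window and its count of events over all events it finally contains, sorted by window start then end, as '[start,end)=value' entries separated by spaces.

[0,2)=1 [2,4)=4 [4,6)=1 [6,8)=1 [10,12)=3 [12,14)=2

i=0 t=1 v=8: → [0,2); WM=-2
i=1 t=2 v=3: → [2,4); WM=-1
i=2 t=3 v=4: → [2,4); WM=0
i=3 t=3 v=2: → [2,4); WM=0
i=4 t=3 v=8: → [2,4); WM=0
i=5 t=6 v=2: → [6,8); WM=3; [0,2) fires=1
i=6 t=4 v=6: → [4,6); WM=3
i=7 t=11 v=2: → [10,12); WM=8; [2,4) fires=4 [4,6) fires=1 [6,8) fires=1
i=8 t=11 v=3: → [10,12); WM=8
i=9 t=11 v=8: → [10,12); WM=8
i=10 t=12 v=6: → [12,14); WM=9
i=11 t=12 v=7: → [12,14); WM=9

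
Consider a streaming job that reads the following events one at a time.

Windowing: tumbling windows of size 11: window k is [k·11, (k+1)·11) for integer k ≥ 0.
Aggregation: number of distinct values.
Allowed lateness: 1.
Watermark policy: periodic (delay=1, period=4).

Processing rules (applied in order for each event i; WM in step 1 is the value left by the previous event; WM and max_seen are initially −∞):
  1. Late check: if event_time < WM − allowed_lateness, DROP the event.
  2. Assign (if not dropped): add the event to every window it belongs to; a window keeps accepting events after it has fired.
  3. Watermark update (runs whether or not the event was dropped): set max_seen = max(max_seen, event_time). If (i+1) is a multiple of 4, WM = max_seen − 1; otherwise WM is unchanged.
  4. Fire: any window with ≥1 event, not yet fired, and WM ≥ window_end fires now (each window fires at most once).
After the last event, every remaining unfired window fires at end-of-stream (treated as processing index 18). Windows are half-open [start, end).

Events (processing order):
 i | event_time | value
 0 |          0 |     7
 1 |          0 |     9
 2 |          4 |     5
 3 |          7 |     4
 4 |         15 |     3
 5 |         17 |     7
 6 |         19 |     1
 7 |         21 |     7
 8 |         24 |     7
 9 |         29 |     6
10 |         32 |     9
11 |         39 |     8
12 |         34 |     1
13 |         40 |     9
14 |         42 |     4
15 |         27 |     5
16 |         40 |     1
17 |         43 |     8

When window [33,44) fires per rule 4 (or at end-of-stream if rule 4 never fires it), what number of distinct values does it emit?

4

i=0 t=0 v=7: → [0,11); WM=−∞
i=1 t=0 v=9: → [0,11); WM=−∞
i=2 t=4 v=5: → [0,11); WM=−∞
i=3 t=7 v=4: → [0,11); WM=6
i=4 t=15 v=3: → [11,22); WM=6
i=5 t=17 v=7: → [11,22); WM=6
i=6 t=19 v=1: → [11,22); WM=6
i=7 t=21 v=7: → [11,22); WM=20; [0,11) fires=4
i=8 t=24 v=7: → [22,33); WM=20
i=9 t=29 v=6: → [22,33); WM=20
i=10 t=32 v=9: → [22,33); WM=20
i=11 t=39 v=8: → [33,44); WM=38; [11,22) fires=3 [22,33) fires=3
i=12 t=34 v=1: DROP (t<38-1); WM=38
i=13 t=40 v=9: → [33,44); WM=38
i=14 t=42 v=4: → [33,44); WM=38
i=15 t=27 v=5: DROP (t<38-1); WM=41
i=16 t=40 v=1: → [33,44); WM=41
i=17 t=43 v=8: → [33,44); WM=41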